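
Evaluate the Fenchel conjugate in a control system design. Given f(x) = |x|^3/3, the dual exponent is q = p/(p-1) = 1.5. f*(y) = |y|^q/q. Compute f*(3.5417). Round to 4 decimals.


The conjugate exponent q satisfies 1/p + 1/q = 1.
p = 3, so q = 3/(3 - 1) = 1.5
|y|^q = 3.5417^1.5 = 6.6653
f*(3.5417) = 6.6653 / 1.5 = 4.4435


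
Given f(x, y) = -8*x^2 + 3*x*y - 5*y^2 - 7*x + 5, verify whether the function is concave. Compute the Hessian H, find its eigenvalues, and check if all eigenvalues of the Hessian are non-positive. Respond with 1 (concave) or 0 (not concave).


The Hessian of f(x,y) = -8*x^2 + 3*x*y - 5*y^2 - 7*x + 5 is:
H = [[-16, 3], [3, -10]]
Trace = -16 - 10 = -26
Determinant = -16*-10 - (3)^2 = 151
Discriminant = (-26)^2 - 4*151 = 72.0
Eigenvalues: lambda_1 = -17.2426, lambda_2 = -8.7574
The function is concave.

1


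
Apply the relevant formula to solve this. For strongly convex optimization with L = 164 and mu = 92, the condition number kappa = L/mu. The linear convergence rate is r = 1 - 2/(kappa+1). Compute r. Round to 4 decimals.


Step 1: Compute the condition number.
kappa = L/mu = 164/92 = 1.7826
Step 2: Compute the convergence rate.
r = 1 - 2/(kappa + 1) = 1 - 2*mu/(L + mu) = (L - mu)/(L + mu) = 72/256 = 0.2813


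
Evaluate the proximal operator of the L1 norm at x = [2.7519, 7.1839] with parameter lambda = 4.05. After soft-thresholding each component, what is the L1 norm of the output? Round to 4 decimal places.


Soft-thresholding with lambda = 4.05:
prox(2.7519) = sign(2.7519)*max(|2.7519| - 4.05, 0) = 0.0
prox(7.1839) = sign(7.1839)*max(|7.1839| - 4.05, 0) = 3.1339
prox(x) = [0.0, 3.1339]
||prox(x)||_1 = 0.0 + 3.1339 = 3.1339


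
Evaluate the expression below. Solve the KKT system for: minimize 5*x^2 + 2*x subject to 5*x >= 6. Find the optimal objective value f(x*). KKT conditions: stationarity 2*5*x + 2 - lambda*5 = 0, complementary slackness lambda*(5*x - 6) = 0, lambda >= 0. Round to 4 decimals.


Step 1: Try lambda = 0 (constraint inactive).
x_unc = -2/(2*5) = -0.2
Check: 5*-0.2 = -1.0 < 6 -- violated!
Step 2: Constraint must be active: 5*x = 6
x* = 6/5 = 1.2
lambda = (2*5*1.2 + 2)/5 = 2.8
Step 3: Compute optimal value.
f(x*) = 5*1.2^2 + 2*1.2 = 9.6


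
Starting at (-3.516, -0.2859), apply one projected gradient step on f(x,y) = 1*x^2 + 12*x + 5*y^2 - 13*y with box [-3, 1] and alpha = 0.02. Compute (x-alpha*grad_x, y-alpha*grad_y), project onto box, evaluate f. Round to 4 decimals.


Step 1: Compute gradient at (-3.516, -0.2859).
grad_x = 2*1*-3.516 + 12 = 4.968
grad_y = 2*5*-0.2859 - 13 = -15.859
Step 2: Gradient step.
x_raw = -3.516 - 0.02*4.968 = -3.6154
y_raw = -0.2859 - 0.02*-15.859 = 0.0313
Step 3: Project onto [-3, 1].
x_proj = clip(-3.6154) = -3.0
y_proj = clip(0.0313) = 0.0313
Step 4: Evaluate f.
f(-3.0, 0.0313) = -27.4017


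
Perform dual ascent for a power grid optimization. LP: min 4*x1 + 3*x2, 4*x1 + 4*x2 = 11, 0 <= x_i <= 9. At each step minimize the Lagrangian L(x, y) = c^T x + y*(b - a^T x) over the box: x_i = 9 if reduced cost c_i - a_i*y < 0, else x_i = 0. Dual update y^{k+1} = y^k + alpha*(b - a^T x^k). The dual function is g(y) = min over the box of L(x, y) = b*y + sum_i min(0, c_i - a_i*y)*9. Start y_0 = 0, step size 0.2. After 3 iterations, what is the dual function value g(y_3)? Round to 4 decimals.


Dual ascent for LP: min 4*x1 + 3*x2, 4*x1 + 4*x2 = 11, 0 <= x_i <= 9
Step 1: y^k = 0.0, reduced costs: (4.0, 3.0)
  x^k = (0.0, 0.0), subgradient = b - a^T x = 11.0
  y^{k+1} = 0.0 + 0.2*11.0 = 2.2
Step 2: y^k = 2.2, reduced costs: (-4.8, -5.8)
  x^k = (9.0, 9.0), subgradient = b - a^T x = -61.0
  y^{k+1} = 2.2 + 0.2*-61.0 = -10.0
Step 3: y^k = -10.0, reduced costs: (44.0, 43.0)
  x^k = (0.0, 0.0), subgradient = b - a^T x = 11.0
  y^{k+1} = -10.0 + 0.2*11.0 = -7.8
Dual objective at y_3 = -7.8: reduced costs (35.2, 34.2), box minimizer x = (0.0, 0.0)
g(y_3) = b*y + (c1 - a1*y)*x1 + (c2 - a2*y)*x2 = 11*(-7.8) + 35.2*0.0 + 34.2*0.0 = -85.8 + 0.0 + 0.0 = -85.8


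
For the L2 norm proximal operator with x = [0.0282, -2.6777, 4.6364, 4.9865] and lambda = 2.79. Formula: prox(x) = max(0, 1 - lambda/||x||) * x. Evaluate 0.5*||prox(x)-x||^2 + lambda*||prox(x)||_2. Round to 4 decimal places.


Step 1: Compute ||x||.
||x|| = 7.3166
Step 2: Compute scaling factor.
scale = max(0, 1 - 2.79/7.3166) = 0.6187
Step 3: prox(x) = [0.0174, -1.6566, 2.8684, 3.085]
||prox(x)|| = 4.5266
Step 4: Proximal objective.
0.5*||prox-x||^2 = 3.8921
lambda*||prox|| = 12.6292
Total = 16.5212


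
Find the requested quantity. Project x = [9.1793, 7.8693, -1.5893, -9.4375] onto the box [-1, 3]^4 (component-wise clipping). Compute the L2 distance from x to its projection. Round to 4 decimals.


Project each component onto [-1, 3].
clip(9.1793) = 3.0, clip(7.8693) = 3.0, clip(-1.5893) = -1.0, clip(-9.4375) = -1.0
Projection = [3.0, 3.0, -1.0, -1.0]
Squared diffs: [38.1837, 23.7101, 0.3473, 71.1914]
Distance = sqrt(133.4325) = 11.5513


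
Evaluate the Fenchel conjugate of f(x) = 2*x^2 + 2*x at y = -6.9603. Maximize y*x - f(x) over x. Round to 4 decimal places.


f*(y) = sup_x {y*x - a*x^2 - b*x} = sup_x {(y-b)*x - a*x^2}
FOC: (y - b) - 2a*x = 0 => x* = (y - b)/(2a)
x* = (-6.9603 - 2)/(2*2) = -2.2401
f*(-6.9603) = (y-b)^2/(4a) = (-6.9603 - 2)^2/(4*2)
= 80.287/8 = 10.0359


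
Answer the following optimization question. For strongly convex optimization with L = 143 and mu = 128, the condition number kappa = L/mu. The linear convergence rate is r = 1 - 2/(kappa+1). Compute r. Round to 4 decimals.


Step 1: Compute the condition number.
kappa = L/mu = 143/128 = 1.1172
Step 2: Compute the convergence rate.
r = 1 - 2/(kappa + 1) = 1 - 2*mu/(L + mu) = (L - mu)/(L + mu) = 15/271 = 0.0554


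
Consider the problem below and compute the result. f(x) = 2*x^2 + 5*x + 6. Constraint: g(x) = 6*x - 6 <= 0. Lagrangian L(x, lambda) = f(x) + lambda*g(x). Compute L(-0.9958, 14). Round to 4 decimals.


Step 1: Evaluate f(x).
f(-0.9958) = 2*(-0.9958)^2 + 5*(-0.9958) + 6 = 3.0042
Step 2: Evaluate g(x).
g(-0.9958) = 6*-0.9958 - 6 = -11.9748
Step 3: Compute Lagrangian.
L = 3.0042 + 14*-11.9748 = -164.643


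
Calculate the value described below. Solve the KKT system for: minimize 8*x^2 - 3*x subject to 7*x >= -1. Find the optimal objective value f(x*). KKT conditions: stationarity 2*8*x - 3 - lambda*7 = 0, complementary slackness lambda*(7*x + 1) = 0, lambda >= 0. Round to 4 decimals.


Step 1: Try lambda = 0 (constraint inactive).
Stationarity: 2*8*x - 3 = 0
x* = 3/(2*8) = 0.1875
Check constraint: 7*0.1875 = 1.3125 >= -1 -- satisfied.
Step 2: Compute optimal value.
f(x*) = 8*0.1875^2 - 3*0.1875 = -0.2813


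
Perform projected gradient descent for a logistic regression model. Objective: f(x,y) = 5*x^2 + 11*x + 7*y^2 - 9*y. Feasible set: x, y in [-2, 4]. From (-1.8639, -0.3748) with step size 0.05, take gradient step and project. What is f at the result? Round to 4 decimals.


Step 1: Compute gradient at (-1.8639, -0.3748).
grad_x = 2*5*-1.8639 + 11 = -7.639
grad_y = 2*7*-0.3748 - 9 = -14.2472
Step 2: Gradient step.
x_raw = -1.8639 - 0.05*-7.639 = -1.482
y_raw = -0.3748 - 0.05*-14.2472 = 0.3376
Step 3: Project onto [-2, 4].
x_proj = clip(-1.482) = -1.482
y_proj = clip(0.3376) = 0.3376
Step 4: Evaluate f.
f(-1.482, 0.3376) = -7.561


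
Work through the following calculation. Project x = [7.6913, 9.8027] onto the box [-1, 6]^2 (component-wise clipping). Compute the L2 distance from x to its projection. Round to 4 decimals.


Project each component onto [-1, 6].
clip(7.6913) = 6.0, clip(9.8027) = 6.0
Projection = [6.0, 6.0]
Squared diffs: [2.8605, 14.4605]
Distance = sqrt(17.321) = 4.1619


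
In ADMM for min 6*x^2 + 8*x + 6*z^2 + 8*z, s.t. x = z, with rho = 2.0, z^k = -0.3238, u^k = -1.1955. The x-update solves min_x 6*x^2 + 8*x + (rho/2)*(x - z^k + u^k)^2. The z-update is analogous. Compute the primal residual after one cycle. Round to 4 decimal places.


ADMM iteration with rho = 2.0, z^k = -0.3238, u^k = -1.1955
Step 1: x-update.
Minimize 6*x^2 + 8*x + (2.0/2)*(x + 0.3238 - 1.1955)^2
FOC: (2*6 + 2.0)*x = -8 + 2.0*(-0.3238 + 1.1955)
x^{k+1} = -0.4469
Step 2: z-update.
Minimize 6*z^2 + 8*z + (2.0/2)*(-0.4469 - z - 1.1955)^2
FOC: (2*6 + 2.0)*z = -8 + 2.0*(-0.4469 - 1.1955)
z^{k+1} = -0.8061
Step 3: u-update.
u^{k+1} = -1.1955 - 0.4469 + 0.8061 = -0.8363
Step 4: Primal residual = |-0.4469 + 0.8061| = 0.3592


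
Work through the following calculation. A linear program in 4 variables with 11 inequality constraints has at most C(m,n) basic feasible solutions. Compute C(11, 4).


Each vertex corresponds to some choice of n active constraints out of m, so the number of vertices is at most C(m, n) = m! / (n!(m-n)!).
m = 11, n = 4
Numerator: 11 * 10 * 9 * 8
Denominator: 4! = 24
C(11, 4) = 330


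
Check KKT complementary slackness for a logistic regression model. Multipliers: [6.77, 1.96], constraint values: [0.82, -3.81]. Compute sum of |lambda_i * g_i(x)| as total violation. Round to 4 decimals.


KKT complementary slackness check:
lambda_1 * g_1 = 6.77 * 0.82 = 5.5514
lambda_2 * g_2 = 1.96 * -3.81 = -7.4676
Total violation = 5.5514 + 7.4676 = 13.019


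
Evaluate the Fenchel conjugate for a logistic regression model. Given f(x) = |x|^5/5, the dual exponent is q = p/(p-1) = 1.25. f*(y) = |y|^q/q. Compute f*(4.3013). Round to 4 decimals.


The conjugate exponent q satisfies 1/p + 1/q = 1.
p = 5, so q = 5/(5 - 1) = 1.25
|y|^q = 4.3013^1.25 = 6.1944
f*(4.3013) = 6.1944 / 1.25 = 4.9555


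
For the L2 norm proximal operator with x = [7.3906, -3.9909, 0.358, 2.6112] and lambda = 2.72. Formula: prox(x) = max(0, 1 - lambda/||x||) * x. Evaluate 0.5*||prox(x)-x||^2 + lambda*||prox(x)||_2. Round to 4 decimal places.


Step 1: Compute ||x||.
||x|| = 8.8031
Step 2: Compute scaling factor.
scale = max(0, 1 - 2.72/8.8031) = 0.691
Step 3: prox(x) = [5.107, -2.7578, 0.2474, 1.8044]
||prox(x)|| = 6.0831
Step 4: Proximal objective.
0.5*||prox-x||^2 = 3.6992
lambda*||prox|| = 16.546
Total = 20.2453


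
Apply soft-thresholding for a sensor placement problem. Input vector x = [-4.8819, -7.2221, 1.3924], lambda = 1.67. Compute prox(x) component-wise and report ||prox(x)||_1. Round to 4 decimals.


Soft-thresholding with lambda = 1.67:
prox(-4.8819) = sign(-4.8819)*max(|-4.8819| - 1.67, 0) = -3.2119
prox(-7.2221) = sign(-7.2221)*max(|-7.2221| - 1.67, 0) = -5.5521
prox(1.3924) = sign(1.3924)*max(|1.3924| - 1.67, 0) = 0.0
prox(x) = [-3.2119, -5.5521, 0.0]
||prox(x)||_1 = 3.2119 + 5.5521 + 0.0 = 8.764


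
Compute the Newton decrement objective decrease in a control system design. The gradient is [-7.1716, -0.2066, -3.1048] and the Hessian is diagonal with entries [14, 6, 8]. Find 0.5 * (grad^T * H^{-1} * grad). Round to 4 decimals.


Step 1: H is diagonal, so H^(-1) * g = [-0.5123, -0.0344, -0.3881].
Step 2: g^T H^(-1) g = sum_i g_i^2 / H_ii
  = (-7.1716)^2/14 + (-0.2066)^2/6 + (-3.1048)^2/8
  = 3.6737 + 0.0071 + 1.205 = 4.8858
Step 3: Objective decrease = 0.5 * g^T H^(-1) g = 2.4429


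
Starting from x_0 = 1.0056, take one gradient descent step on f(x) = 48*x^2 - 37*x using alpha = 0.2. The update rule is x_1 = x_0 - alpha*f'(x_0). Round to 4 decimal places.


We compute the gradient at x_0 and apply the update.
f'(x) = 96*x - 37
f'(1.0056) = 96*1.0056 - 37 = 59.5376
x_1 = 1.0056 - 0.2*59.5376 = -10.9019


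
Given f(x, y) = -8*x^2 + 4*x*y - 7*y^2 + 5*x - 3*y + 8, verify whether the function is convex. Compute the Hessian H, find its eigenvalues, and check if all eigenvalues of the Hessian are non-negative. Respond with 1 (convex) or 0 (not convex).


The Hessian of f(x,y) = -8*x^2 + 4*x*y - 7*y^2 + 5*x - 3*y + 8 is:
H = [[-16, 4], [4, -14]]
Trace = -16 - 14 = -30
Determinant = -16*-14 - (4)^2 = 208
Discriminant = (-30)^2 - 4*208 = 68.0
Eigenvalues: lambda_1 = -19.1231, lambda_2 = -10.8769
The function is not convex.

0


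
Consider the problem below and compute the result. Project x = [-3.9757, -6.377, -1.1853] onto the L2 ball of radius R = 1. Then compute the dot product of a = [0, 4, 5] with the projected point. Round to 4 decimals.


Step 1: Compute ||x|| (intermediates to 6 decimals).
||x|| = sqrt((-3.9757)^2 + (-6.377)^2 + (-1.1853)^2) = 7.60771
Step 2: Project.
Since ||x|| > R, scale = R/||x|| = 1/7.60771 = 0.131446, proj(x) = scale * x
proj(x) = [-0.52259, -0.838231, -0.155803]
Step 3: Dot product.
a^T * proj(x) = 0*(-0.52259) + 4*(-0.838231) + 5*(-0.155803) = -4.1319


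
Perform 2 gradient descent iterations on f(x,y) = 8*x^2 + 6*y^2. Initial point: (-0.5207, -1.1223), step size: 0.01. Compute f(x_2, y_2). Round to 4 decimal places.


Gradient descent on f(x,y) = 8*x^2 + 6*y^2.
Starting point: (-0.5207, -1.1223), alpha = 0.01
Step 1: grad_x = 2*8*-0.5207 = -8.3312, grad_y = 2*6*-1.1223 = -13.4676
  x_1 = -0.5207 - 0.01*-8.3312 = -0.4374
  y_1 = -1.1223 - 0.01*-13.4676 = -0.9876
Step 2: grad_x = 2*8*-0.4374 = -6.9982, grad_y = 2*6*-0.9876 = -11.8515
  x_2 = -0.4374 - 0.01*-6.9982 = -0.3674
  y_2 = -0.9876 - 0.01*-11.8515 = -0.8691
f(-0.3674, -0.8691) = 8*(-0.3674)^2 + 6*(-0.8691)^2 = 5.612


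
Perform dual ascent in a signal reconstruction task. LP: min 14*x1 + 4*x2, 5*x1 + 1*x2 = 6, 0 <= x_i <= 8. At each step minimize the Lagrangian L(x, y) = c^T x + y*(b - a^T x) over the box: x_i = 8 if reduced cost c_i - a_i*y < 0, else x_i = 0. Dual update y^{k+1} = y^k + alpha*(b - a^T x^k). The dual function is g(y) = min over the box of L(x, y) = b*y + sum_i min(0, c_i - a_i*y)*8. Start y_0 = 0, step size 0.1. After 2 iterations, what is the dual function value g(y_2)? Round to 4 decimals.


Dual ascent for LP: min 14*x1 + 4*x2, 5*x1 + 1*x2 = 6, 0 <= x_i <= 8
Step 1: y^k = 0.0, reduced costs: (14.0, 4.0)
  x^k = (0.0, 0.0), subgradient = b - a^T x = 6.0
  y^{k+1} = 0.0 + 0.1*6.0 = 0.6
Step 2: y^k = 0.6, reduced costs: (11.0, 3.4)
  x^k = (0.0, 0.0), subgradient = b - a^T x = 6.0
  y^{k+1} = 0.6 + 0.1*6.0 = 1.2
Dual objective at y_2 = 1.2: reduced costs (8.0, 2.8), box minimizer x = (0.0, 0.0)
g(y_2) = b*y + (c1 - a1*y)*x1 + (c2 - a2*y)*x2 = 6*1.2 + 8.0*0.0 + 2.8*0.0 = 7.2 + 0.0 + 0.0 = 7.2


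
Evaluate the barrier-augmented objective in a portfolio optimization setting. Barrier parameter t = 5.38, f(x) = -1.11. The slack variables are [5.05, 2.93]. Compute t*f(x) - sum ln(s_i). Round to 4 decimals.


Step 1: Compute log-barrier.
ln values: [1.6194, 1.075]
phi = -(1.6194 + 1.075) = -2.6944
Step 2: Compute augmented objective.
t*f(x) = 5.38*-1.11 = -5.9718
Total = -5.9718 - 2.6944 = -8.6662


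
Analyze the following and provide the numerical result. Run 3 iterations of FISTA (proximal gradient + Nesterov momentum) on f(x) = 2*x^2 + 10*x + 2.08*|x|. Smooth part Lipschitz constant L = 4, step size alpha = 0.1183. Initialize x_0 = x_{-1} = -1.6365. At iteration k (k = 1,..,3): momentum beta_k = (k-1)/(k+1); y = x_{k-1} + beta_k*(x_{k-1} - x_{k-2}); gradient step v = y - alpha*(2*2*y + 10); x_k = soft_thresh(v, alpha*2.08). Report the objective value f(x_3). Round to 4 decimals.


FISTA on f(x) = 2*x^2 + 10*x + 2.08*|x|
L = 4, alpha = 0.1183
Iteration 1: beta = 0.0, y = -1.6365 + 0.0*(-1.6365 + 1.6365) = -1.6365
  grad(y) = 3.454, v = y - alpha*grad = -2.0451
  prox(v) = soft_thresh(-2.0451, 0.2461) = -1.799
Iteration 2: beta = 0.3333, y = -1.799 + 0.3333*(-1.799 + 1.6365) = -1.8532
  grad(y) = 2.5871, v = y - alpha*grad = -2.1593
  prox(v) = soft_thresh(-2.1593, 0.2461) = -1.9132
Iteration 3: beta = 0.5, y = -1.9132 + 0.5*(-1.9132 + 1.799) = -1.9703
  grad(y) = 2.1188, v = y - alpha*grad = -2.221
  prox(v) = soft_thresh(-2.221, 0.2461) = -1.9749
f(x_3) = 2*(-1.9749)^2 + 10*(-1.9749) + 2.08*|-1.9749| = -7.8407


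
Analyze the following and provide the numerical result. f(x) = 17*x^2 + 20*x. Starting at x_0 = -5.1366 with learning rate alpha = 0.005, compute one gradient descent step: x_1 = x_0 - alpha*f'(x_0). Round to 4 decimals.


We compute the gradient at x_0 and apply the update.
f'(x) = 34*x + 20
f'(-5.1366) = 34*-5.1366 + 20 = -154.6444
x_1 = -5.1366 - 0.005*-154.6444 = -4.3634


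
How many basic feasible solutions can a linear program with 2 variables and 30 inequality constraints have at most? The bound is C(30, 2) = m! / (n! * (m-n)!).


Each vertex corresponds to some choice of n active constraints out of m, so the number of vertices is at most C(m, n) = m! / (n!(m-n)!).
m = 30, n = 2
Numerator: 30 * 29
Denominator: 2! = 2
C(30, 2) = 435


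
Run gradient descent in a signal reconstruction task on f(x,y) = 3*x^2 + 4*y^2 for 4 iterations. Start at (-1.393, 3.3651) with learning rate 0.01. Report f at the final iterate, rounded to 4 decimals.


Gradient descent on f(x,y) = 3*x^2 + 4*y^2.
Starting point: (-1.393, 3.3651), alpha = 0.01
Step 1: grad_x = 2*3*-1.393 = -8.358, grad_y = 2*4*3.3651 = 26.9208
  x_1 = -1.393 - 0.01*-8.358 = -1.3094
  y_1 = 3.3651 - 0.01*26.9208 = 3.0959
Step 2: grad_x = 2*3*-1.3094 = -7.8565, grad_y = 2*4*3.0959 = 24.7671
  x_2 = -1.3094 - 0.01*-7.8565 = -1.2309
  y_2 = 3.0959 - 0.01*24.7671 = 2.8482
Step 3: grad_x = 2*3*-1.2309 = -7.3851, grad_y = 2*4*2.8482 = 22.7858
  x_3 = -1.2309 - 0.01*-7.3851 = -1.157
  y_3 = 2.8482 - 0.01*22.7858 = 2.6204
Step 4: grad_x = 2*3*-1.157 = -6.942, grad_y = 2*4*2.6204 = 20.9629
  x_4 = -1.157 - 0.01*-6.942 = -1.0876
  y_4 = 2.6204 - 0.01*20.9629 = 2.4107
f(-1.0876, 2.4107) = 3*(-1.0876)^2 + 4*2.4107^2 = 26.7951


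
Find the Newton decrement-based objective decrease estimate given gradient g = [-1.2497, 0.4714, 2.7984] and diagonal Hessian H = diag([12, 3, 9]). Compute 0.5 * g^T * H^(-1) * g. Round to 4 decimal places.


Step 1: H is diagonal, so H^(-1) * g = [-0.1041, 0.1571, 0.3109].
Step 2: g^T H^(-1) g = sum_i g_i^2 / H_ii
  = (-1.2497)^2/12 + (0.4714)^2/3 + (2.7984)^2/9
  = 0.1301 + 0.0741 + 0.8701 = 1.0743
Step 3: Objective decrease = 0.5 * g^T H^(-1) g = 0.5372


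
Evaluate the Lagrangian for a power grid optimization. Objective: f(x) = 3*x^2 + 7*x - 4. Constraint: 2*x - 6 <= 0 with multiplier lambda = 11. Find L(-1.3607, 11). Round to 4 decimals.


Step 1: Evaluate f(x).
f(-1.3607) = 3*(-1.3607)^2 + 7*(-1.3607) - 4 = -7.9704
Step 2: Evaluate g(x).
g(-1.3607) = 2*-1.3607 - 6 = -8.7214
Step 3: Compute Lagrangian.
L = -7.9704 + 11*-8.7214 = -103.9058


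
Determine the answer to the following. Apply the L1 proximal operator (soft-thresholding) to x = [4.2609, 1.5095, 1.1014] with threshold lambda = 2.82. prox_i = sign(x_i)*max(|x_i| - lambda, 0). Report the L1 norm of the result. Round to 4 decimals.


Soft-thresholding with lambda = 2.82:
prox(4.2609) = sign(4.2609)*max(|4.2609| - 2.82, 0) = 1.4409
prox(1.5095) = sign(1.5095)*max(|1.5095| - 2.82, 0) = 0.0
prox(1.1014) = sign(1.1014)*max(|1.1014| - 2.82, 0) = 0.0
prox(x) = [1.4409, 0.0, 0.0]
||prox(x)||_1 = 1.4409 + 0.0 + 0.0 = 1.4409


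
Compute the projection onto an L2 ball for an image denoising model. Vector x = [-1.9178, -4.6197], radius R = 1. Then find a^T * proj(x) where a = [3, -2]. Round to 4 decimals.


Step 1: Compute ||x|| (intermediates to 6 decimals).
||x|| = sqrt((-1.9178)^2 + (-4.6197)^2) = 5.001958
Step 2: Project.
Since ||x|| > R, scale = R/||x|| = 1/5.001958 = 0.199922, proj(x) = scale * x
proj(x) = [-0.38341, -0.92358]
Step 3: Dot product.
a^T * proj(x) = 3*(-0.38341) - 2*(-0.92358) = 0.6969


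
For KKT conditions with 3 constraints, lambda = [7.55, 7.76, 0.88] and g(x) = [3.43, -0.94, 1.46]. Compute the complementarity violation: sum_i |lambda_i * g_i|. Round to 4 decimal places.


KKT complementary slackness check:
lambda_1 * g_1 = 7.55 * 3.43 = 25.8965
lambda_2 * g_2 = 7.76 * -0.94 = -7.2944
lambda_3 * g_3 = 0.88 * 1.46 = 1.2848
Total violation = 25.8965 + 7.2944 + 1.2848 = 34.4757


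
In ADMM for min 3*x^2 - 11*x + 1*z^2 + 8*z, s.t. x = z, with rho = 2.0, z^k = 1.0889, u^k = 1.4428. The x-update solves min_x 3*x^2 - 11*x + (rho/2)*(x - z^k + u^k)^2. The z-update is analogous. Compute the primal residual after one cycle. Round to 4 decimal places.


ADMM iteration with rho = 2.0, z^k = 1.0889, u^k = 1.4428
Step 1: x-update.
Minimize 3*x^2 - 11*x + (2.0/2)*(x - 1.0889 + 1.4428)^2
FOC: (2*3 + 2.0)*x = 11 + 2.0*(1.0889 - 1.4428)
x^{k+1} = 1.2865
Step 2: z-update.
Minimize 1*z^2 + 8*z + (2.0/2)*(1.2865 - z + 1.4428)^2
FOC: (2*1 + 2.0)*z = -8 + 2.0*(1.2865 + 1.4428)
z^{k+1} = -0.6353
Step 3: u-update.
u^{k+1} = 1.4428 + 1.2865 + 0.6353 = 3.3647
Step 4: Primal residual = |1.2865 + 0.6353| = 1.9219


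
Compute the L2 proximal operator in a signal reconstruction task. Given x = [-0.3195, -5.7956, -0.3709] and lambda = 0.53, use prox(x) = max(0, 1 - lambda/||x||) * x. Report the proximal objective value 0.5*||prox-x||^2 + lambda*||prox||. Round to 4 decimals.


Step 1: Compute ||x||.
||x|| = 5.8162
Step 2: Compute scaling factor.
scale = max(0, 1 - 0.53/5.8162) = 0.9089
Step 3: prox(x) = [-0.2904, -5.2675, -0.3371]
||prox(x)|| = 5.2862
Step 4: Proximal objective.
0.5*||prox-x||^2 = 0.1405
lambda*||prox|| = 2.8017
Total = 2.9422


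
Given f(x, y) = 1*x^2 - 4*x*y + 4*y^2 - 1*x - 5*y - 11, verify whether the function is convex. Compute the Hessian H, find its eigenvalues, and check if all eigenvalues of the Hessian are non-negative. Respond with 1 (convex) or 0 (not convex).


The Hessian of f(x,y) = 1*x^2 - 4*x*y + 4*y^2 - 1*x - 5*y - 11 is:
H = [[2, -4], [-4, 8]]
Trace = 2 + 8 = 10
Determinant = 2*8 - (-4)^2 = 0
Discriminant = (10)^2 - 4*0 = 100.0
Eigenvalues: lambda_1 = 0.0, lambda_2 = 10.0
The function is convex.

1


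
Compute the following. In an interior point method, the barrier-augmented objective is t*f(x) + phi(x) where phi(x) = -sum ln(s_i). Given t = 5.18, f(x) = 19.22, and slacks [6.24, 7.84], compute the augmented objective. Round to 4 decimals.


Step 1: Compute log-barrier.
ln values: [1.831, 2.0592]
phi = -(1.831 + 2.0592) = -3.8902
Step 2: Compute augmented objective.
t*f(x) = 5.18*19.22 = 99.5596
Total = 99.5596 - 3.8902 = 95.6694


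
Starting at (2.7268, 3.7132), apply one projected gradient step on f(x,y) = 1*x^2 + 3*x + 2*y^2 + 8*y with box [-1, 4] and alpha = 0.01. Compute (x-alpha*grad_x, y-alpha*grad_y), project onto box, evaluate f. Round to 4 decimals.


Step 1: Compute gradient at (2.7268, 3.7132).
grad_x = 2*1*2.7268 + 3 = 8.4536
grad_y = 2*2*3.7132 + 8 = 22.8528
Step 2: Gradient step.
x_raw = 2.7268 - 0.01*8.4536 = 2.6423
y_raw = 3.7132 - 0.01*22.8528 = 3.4847
Step 3: Project onto [-1, 4].
x_proj = clip(2.6423) = 2.6423
y_proj = clip(3.4847) = 3.4847
Step 4: Evaluate f.
f(2.6423, 3.4847) = 67.0716


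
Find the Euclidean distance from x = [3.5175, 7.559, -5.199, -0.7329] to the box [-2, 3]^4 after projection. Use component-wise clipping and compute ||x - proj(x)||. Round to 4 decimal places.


Project each component onto [-2, 3].
clip(3.5175) = 3.0, clip(7.559) = 3.0, clip(-5.199) = -2.0, clip(-0.7329) = -0.7329
Projection = [3.0, 3.0, -2.0, -0.7329]
Squared diffs: [0.2678, 20.7845, 10.2336, 0.0]
Distance = sqrt(31.2859) = 5.5934


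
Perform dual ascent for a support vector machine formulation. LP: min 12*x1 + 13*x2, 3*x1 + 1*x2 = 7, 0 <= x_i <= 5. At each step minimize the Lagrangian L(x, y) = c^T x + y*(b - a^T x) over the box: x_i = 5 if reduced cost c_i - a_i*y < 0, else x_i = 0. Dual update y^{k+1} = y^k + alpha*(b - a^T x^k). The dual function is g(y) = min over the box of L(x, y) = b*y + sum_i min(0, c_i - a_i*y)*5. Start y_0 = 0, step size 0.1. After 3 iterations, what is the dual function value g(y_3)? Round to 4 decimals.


Dual ascent for LP: min 12*x1 + 13*x2, 3*x1 + 1*x2 = 7, 0 <= x_i <= 5
Step 1: y^k = 0.0, reduced costs: (12.0, 13.0)
  x^k = (0.0, 0.0), subgradient = b - a^T x = 7.0
  y^{k+1} = 0.0 + 0.1*7.0 = 0.7
Step 2: y^k = 0.7, reduced costs: (9.9, 12.3)
  x^k = (0.0, 0.0), subgradient = b - a^T x = 7.0
  y^{k+1} = 0.7 + 0.1*7.0 = 1.4
Step 3: y^k = 1.4, reduced costs: (7.8, 11.6)
  x^k = (0.0, 0.0), subgradient = b - a^T x = 7.0
  y^{k+1} = 1.4 + 0.1*7.0 = 2.1
Dual objective at y_3 = 2.1: reduced costs (5.7, 10.9), box minimizer x = (0.0, 0.0)
g(y_3) = b*y + (c1 - a1*y)*x1 + (c2 - a2*y)*x2 = 7*2.1 + 5.7*0.0 + 10.9*0.0 = 14.7 + 0.0 + 0.0 = 14.7


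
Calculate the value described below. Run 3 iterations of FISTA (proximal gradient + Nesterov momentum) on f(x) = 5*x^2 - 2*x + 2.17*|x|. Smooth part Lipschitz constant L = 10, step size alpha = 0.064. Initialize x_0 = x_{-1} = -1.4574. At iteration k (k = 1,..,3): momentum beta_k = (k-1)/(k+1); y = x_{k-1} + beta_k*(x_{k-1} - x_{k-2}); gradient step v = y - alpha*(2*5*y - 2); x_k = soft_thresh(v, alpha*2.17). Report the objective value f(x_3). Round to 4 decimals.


FISTA on f(x) = 5*x^2 - 2*x + 2.17*|x|
L = 10, alpha = 0.064
Iteration 1: beta = 0.0, y = -1.4574 + 0.0*(-1.4574 + 1.4574) = -1.4574
  grad(y) = -16.574, v = y - alpha*grad = -0.3967
  prox(v) = soft_thresh(-0.3967, 0.1389) = -0.2578
Iteration 2: beta = 0.3333, y = -0.2578 + 0.3333*(-0.2578 + 1.4574) = 0.1421
  grad(y) = -0.5791, v = y - alpha*grad = 0.1792
  prox(v) = soft_thresh(0.1792, 0.1389) = 0.0403
Iteration 3: beta = 0.5, y = 0.0403 + 0.5*(0.0403 + 0.2578) = 0.1893
  grad(y) = -0.107, v = y - alpha*grad = 0.1961
  prox(v) = soft_thresh(0.1961, 0.1389) = 0.0573
f(x_3) = 5*0.0573^2 - 2*0.0573 + 2.17*|0.0573| = 0.0261


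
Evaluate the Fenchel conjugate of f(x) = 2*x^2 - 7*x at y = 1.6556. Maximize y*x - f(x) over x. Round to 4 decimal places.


f*(y) = sup_x {y*x - a*x^2 - b*x} = sup_x {(y-b)*x - a*x^2}
FOC: (y - b) - 2a*x = 0 => x* = (y - b)/(2a)
x* = (1.6556 + 7)/(2*2) = 2.1639
f*(1.6556) = (y-b)^2/(4a) = (1.6556 + 7)^2/(4*2)
= 74.9194/8 = 9.3649


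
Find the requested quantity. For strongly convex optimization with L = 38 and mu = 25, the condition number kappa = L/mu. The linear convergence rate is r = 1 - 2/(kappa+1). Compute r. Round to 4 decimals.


Step 1: Compute the condition number.
kappa = L/mu = 38/25 = 1.52
Step 2: Compute the convergence rate.
r = 1 - 2/(kappa + 1) = 1 - 2*mu/(L + mu) = (L - mu)/(L + mu) = 13/63 = 0.2063


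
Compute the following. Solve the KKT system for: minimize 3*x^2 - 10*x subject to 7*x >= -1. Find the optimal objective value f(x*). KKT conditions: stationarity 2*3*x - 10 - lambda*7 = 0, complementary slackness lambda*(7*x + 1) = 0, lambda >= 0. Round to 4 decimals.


Step 1: Try lambda = 0 (constraint inactive).
Stationarity: 2*3*x - 10 = 0
x* = 10/(2*3) = 5/3 = 1.6667 (rounded; the exact value 5/3 is used below)
Check constraint: 7*1.6667 = 11.6669 >= -1 -- satisfied.
Step 2: Compute optimal value.
f(x*) = 3*(5/3)^2 - 10*(5/3) = -8.3333


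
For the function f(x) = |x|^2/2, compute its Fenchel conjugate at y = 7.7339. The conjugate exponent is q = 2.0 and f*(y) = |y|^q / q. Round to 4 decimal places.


The conjugate exponent q satisfies 1/p + 1/q = 1.
p = 2, so q = 2/(2 - 1) = 2.0
|y|^q = 7.7339^2.0 = 59.8132
f*(7.7339) = 59.8132 / 2.0 = 29.9066


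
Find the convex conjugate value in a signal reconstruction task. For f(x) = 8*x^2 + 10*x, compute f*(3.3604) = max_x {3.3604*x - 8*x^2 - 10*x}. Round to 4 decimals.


f*(y) = sup_x {y*x - a*x^2 - b*x} = sup_x {(y-b)*x - a*x^2}
FOC: (y - b) - 2a*x = 0 => x* = (y - b)/(2a)
x* = (3.3604 - 10)/(2*8) = -0.415
f*(3.3604) = (y-b)^2/(4a) = (3.3604 - 10)^2/(4*8)
= 44.0843/32 = 1.3776


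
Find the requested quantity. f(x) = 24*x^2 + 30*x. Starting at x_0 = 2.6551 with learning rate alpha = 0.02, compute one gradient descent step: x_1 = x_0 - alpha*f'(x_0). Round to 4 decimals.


We compute the gradient at x_0 and apply the update.
f'(x) = 48*x + 30
f'(2.6551) = 48*2.6551 + 30 = 157.4448
x_1 = 2.6551 - 0.02*157.4448 = -0.4938


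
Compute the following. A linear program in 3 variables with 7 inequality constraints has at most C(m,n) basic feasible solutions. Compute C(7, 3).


Each vertex corresponds to some choice of n active constraints out of m, so the number of vertices is at most C(m, n) = m! / (n!(m-n)!).
m = 7, n = 3
Numerator: 7 * 6 * 5
Denominator: 3! = 6
C(7, 3) = 35


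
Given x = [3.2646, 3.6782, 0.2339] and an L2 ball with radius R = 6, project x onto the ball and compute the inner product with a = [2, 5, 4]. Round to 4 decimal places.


Step 1: Compute ||x|| (intermediates to 6 decimals).
||x|| = sqrt(3.2646^2 + 3.6782^2 + 0.2339^2) = 4.923564
Step 2: Project.
Since ||x|| <= R, proj = x (no scaling needed).
proj(x) = [3.2646, 3.6782, 0.2339]
Step 3: Dot product.
a^T * proj(x) = 2*3.2646 + 5*3.6782 + 4*0.2339 = 25.8558


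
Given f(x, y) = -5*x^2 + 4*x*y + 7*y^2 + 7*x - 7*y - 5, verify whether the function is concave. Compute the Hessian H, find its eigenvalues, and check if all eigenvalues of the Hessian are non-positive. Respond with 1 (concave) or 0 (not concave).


The Hessian of f(x,y) = -5*x^2 + 4*x*y + 7*y^2 + 7*x - 7*y - 5 is:
H = [[-10, 4], [4, 14]]
Trace = -10 + 14 = 4
Determinant = -10*14 - (4)^2 = -156
Discriminant = (4)^2 - 4*-156 = 640.0
Eigenvalues: lambda_1 = -10.6491, lambda_2 = 14.6491
The function is not concave.

0


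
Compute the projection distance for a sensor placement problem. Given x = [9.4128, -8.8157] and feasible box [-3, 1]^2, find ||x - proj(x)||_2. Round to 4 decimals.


Project each component onto [-3, 1].
clip(9.4128) = 1.0, clip(-8.8157) = -3.0
Projection = [1.0, -3.0]
Squared diffs: [70.7752, 33.8224]
Distance = sqrt(104.5976) = 10.2273


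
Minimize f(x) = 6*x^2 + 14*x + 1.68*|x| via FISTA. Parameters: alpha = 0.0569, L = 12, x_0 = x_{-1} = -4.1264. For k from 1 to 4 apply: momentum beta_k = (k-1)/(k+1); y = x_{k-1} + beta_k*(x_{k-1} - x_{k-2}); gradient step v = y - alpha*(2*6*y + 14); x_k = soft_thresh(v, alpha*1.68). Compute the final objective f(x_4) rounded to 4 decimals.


FISTA on f(x) = 6*x^2 + 14*x + 1.68*|x|
L = 12, alpha = 0.0569
Iteration 1: beta = 0.0, y = -4.1264 + 0.0*(-4.1264 + 4.1264) = -4.1264
  grad(y) = -35.5168, v = y - alpha*grad = -2.1055
  prox(v) = soft_thresh(-2.1055, 0.0956) = -2.0099
Iteration 2: beta = 0.3333, y = -2.0099 + 0.3333*(-2.0099 + 4.1264) = -1.3044
  grad(y) = -1.6528, v = y - alpha*grad = -1.2104
  prox(v) = soft_thresh(-1.2104, 0.0956) = -1.1148
Iteration 3: beta = 0.5, y = -1.1148 + 0.5*(-1.1148 + 2.0099) = -0.6672
  grad(y) = 5.9937, v = y - alpha*grad = -1.0082
  prox(v) = soft_thresh(-1.0082, 0.0956) = -0.9126
Iteration 4: beta = 0.6, y = -0.9126 + 0.6*(-0.9126 + 1.1148) = -0.7914
  grad(y) = 4.5036, v = y - alpha*grad = -1.0476
  prox(v) = soft_thresh(-1.0476, 0.0956) = -0.952
f(x_4) = 6*(-0.952)^2 + 14*(-0.952) + 1.68*|-0.952| = -6.2908


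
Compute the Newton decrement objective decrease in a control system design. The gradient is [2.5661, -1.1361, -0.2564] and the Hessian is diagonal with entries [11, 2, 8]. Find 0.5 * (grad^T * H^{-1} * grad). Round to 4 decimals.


Step 1: H is diagonal, so H^(-1) * g = [0.2333, -0.5681, -0.0321].
Step 2: g^T H^(-1) g = sum_i g_i^2 / H_ii
  = (2.5661)^2/11 + (-1.1361)^2/2 + (-0.2564)^2/8
  = 0.5986 + 0.6454 + 0.0082 = 1.2522
Step 3: Objective decrease = 0.5 * g^T H^(-1) g = 0.6261


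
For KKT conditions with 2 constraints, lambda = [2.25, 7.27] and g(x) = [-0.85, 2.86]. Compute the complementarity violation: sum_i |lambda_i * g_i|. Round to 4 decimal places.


KKT complementary slackness check:
lambda_1 * g_1 = 2.25 * -0.85 = -1.9125
lambda_2 * g_2 = 7.27 * 2.86 = 20.7922
Total violation = 1.9125 + 20.7922 = 22.7047


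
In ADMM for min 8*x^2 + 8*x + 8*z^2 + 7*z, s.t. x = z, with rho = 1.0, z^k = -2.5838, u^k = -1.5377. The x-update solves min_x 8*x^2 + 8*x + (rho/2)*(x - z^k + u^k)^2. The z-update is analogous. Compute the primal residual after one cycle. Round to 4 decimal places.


ADMM iteration with rho = 1.0, z^k = -2.5838, u^k = -1.5377
Step 1: x-update.
Minimize 8*x^2 + 8*x + (1.0/2)*(x + 2.5838 - 1.5377)^2
FOC: (2*8 + 1.0)*x = -8 + 1.0*(-2.5838 + 1.5377)
x^{k+1} = -0.5321
Step 2: z-update.
Minimize 8*z^2 + 7*z + (1.0/2)*(-0.5321 - z - 1.5377)^2
FOC: (2*8 + 1.0)*z = -7 + 1.0*(-0.5321 - 1.5377)
z^{k+1} = -0.5335
Step 3: u-update.
u^{k+1} = -1.5377 - 0.5321 + 0.5335 = -1.5363
Step 4: Primal residual = |-0.5321 + 0.5335| = 0.0014


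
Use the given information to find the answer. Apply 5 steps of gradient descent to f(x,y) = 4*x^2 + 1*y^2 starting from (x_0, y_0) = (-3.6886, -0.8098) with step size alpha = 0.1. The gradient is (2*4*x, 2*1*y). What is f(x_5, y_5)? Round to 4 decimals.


Gradient descent on f(x,y) = 4*x^2 + 1*y^2.
Starting point: (-3.6886, -0.8098), alpha = 0.1
Step 1: grad_x = 2*4*-3.6886 = -29.5088, grad_y = 2*1*-0.8098 = -1.6196
  x_1 = -3.6886 - 0.1*-29.5088 = -0.7377
  y_1 = -0.8098 - 0.1*-1.6196 = -0.6478
Step 2: grad_x = 2*4*-0.7377 = -5.9018, grad_y = 2*1*-0.6478 = -1.2957
  x_2 = -0.7377 - 0.1*-5.9018 = -0.1475
  y_2 = -0.6478 - 0.1*-1.2957 = -0.5183
Step 3: grad_x = 2*4*-0.1475 = -1.1804, grad_y = 2*1*-0.5183 = -1.0365
  x_3 = -0.1475 - 0.1*-1.1804 = -0.0295
  y_3 = -0.5183 - 0.1*-1.0365 = -0.4146
Step 4: grad_x = 2*4*-0.0295 = -0.2361, grad_y = 2*1*-0.4146 = -0.8292
  x_4 = -0.0295 - 0.1*-0.2361 = -0.0059
  y_4 = -0.4146 - 0.1*-0.8292 = -0.3317
Step 5: grad_x = 2*4*-0.0059 = -0.0472, grad_y = 2*1*-0.3317 = -0.6634
  x_5 = -0.0059 - 0.1*-0.0472 = -0.0012
  y_5 = -0.3317 - 0.1*-0.6634 = -0.2654
f(-0.0012, -0.2654) = 4*(-0.0012)^2 + 1*(-0.2654)^2 = 0.0704


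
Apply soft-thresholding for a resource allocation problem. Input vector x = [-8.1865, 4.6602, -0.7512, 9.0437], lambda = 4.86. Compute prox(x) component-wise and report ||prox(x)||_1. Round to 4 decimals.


Soft-thresholding with lambda = 4.86:
prox(-8.1865) = sign(-8.1865)*max(|-8.1865| - 4.86, 0) = -3.3265
prox(4.6602) = sign(4.6602)*max(|4.6602| - 4.86, 0) = 0.0
prox(-0.7512) = sign(-0.7512)*max(|-0.7512| - 4.86, 0) = 0.0
prox(9.0437) = sign(9.0437)*max(|9.0437| - 4.86, 0) = 4.1837
prox(x) = [-3.3265, 0.0, 0.0, 4.1837]
||prox(x)||_1 = 3.3265 + 0.0 + 0.0 + 4.1837 = 7.5102


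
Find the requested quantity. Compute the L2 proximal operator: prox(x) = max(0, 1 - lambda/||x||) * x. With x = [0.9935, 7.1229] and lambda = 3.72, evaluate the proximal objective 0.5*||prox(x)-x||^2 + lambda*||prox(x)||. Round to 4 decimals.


Step 1: Compute ||x||.
||x|| = 7.1919
Step 2: Compute scaling factor.
scale = max(0, 1 - 3.72/7.1919) = 0.4827
Step 3: prox(x) = [0.4796, 3.4386]
||prox(x)|| = 3.4719
Step 4: Proximal objective.
0.5*||prox-x||^2 = 6.9192
lambda*||prox|| = 12.9155
Total = 19.8345


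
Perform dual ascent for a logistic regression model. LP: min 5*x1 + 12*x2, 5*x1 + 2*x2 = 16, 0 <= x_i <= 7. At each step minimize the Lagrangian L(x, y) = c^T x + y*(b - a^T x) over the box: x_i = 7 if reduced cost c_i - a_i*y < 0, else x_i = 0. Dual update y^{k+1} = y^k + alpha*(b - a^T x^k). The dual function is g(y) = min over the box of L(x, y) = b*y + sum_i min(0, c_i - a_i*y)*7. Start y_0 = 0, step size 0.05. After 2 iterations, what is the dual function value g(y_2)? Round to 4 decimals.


Dual ascent for LP: min 5*x1 + 12*x2, 5*x1 + 2*x2 = 16, 0 <= x_i <= 7
Step 1: y^k = 0.0, reduced costs: (5.0, 12.0)
  x^k = (0.0, 0.0), subgradient = b - a^T x = 16.0
  y^{k+1} = 0.0 + 0.05*16.0 = 0.8
Step 2: y^k = 0.8, reduced costs: (1.0, 10.4)
  x^k = (0.0, 0.0), subgradient = b - a^T x = 16.0
  y^{k+1} = 0.8 + 0.05*16.0 = 1.6
Dual objective at y_2 = 1.6: reduced costs (-3.0, 8.8), box minimizer x = (7.0, 0.0)
g(y_2) = b*y + (c1 - a1*y)*x1 + (c2 - a2*y)*x2 = 16*1.6 + (-3.0)*7.0 + 8.8*0.0 = 25.6 - 21.0 + 0.0 = 4.6


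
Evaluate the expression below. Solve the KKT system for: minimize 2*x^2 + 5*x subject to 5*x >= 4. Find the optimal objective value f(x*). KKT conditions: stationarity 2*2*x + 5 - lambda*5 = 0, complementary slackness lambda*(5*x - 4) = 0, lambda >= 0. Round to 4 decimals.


Step 1: Try lambda = 0 (constraint inactive).
x_unc = -5/(2*2) = -1.25
Check: 5*-1.25 = -6.25 < 4 -- violated!
Step 2: Constraint must be active: 5*x = 4
x* = 4/5 = 0.8
lambda = (2*2*0.8 + 5)/5 = 1.64
Step 3: Compute optimal value.
f(x*) = 2*0.8^2 + 5*0.8 = 5.28


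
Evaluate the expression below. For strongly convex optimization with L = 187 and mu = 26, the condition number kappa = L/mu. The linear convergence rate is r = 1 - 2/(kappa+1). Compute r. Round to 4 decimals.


Step 1: Compute the condition number.
kappa = L/mu = 187/26 = 7.1923
Step 2: Compute the convergence rate.
r = 1 - 2/(kappa + 1) = 1 - 2*mu/(L + mu) = (L - mu)/(L + mu) = 161/213 = 0.7559


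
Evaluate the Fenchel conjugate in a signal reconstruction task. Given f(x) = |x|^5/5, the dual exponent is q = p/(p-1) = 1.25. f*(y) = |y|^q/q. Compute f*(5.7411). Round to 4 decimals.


The conjugate exponent q satisfies 1/p + 1/q = 1.
p = 5, so q = 5/(5 - 1) = 1.25
|y|^q = 5.7411^1.25 = 8.8868
f*(5.7411) = 8.8868 / 1.25 = 7.1094


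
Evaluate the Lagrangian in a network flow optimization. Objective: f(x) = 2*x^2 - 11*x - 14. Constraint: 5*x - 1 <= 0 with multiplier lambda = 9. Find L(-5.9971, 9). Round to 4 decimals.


Step 1: Evaluate f(x).
f(-5.9971) = 2*(-5.9971)^2 - 11*(-5.9971) - 14 = 123.8985
Step 2: Evaluate g(x).
g(-5.9971) = 5*-5.9971 - 1 = -30.9855
Step 3: Compute Lagrangian.
L = 123.8985 + 9*-30.9855 = -154.971


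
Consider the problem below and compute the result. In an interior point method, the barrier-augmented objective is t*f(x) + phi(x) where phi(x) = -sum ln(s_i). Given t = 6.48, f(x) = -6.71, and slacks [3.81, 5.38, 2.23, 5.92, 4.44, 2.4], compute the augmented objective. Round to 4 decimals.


Step 1: Compute log-barrier.
ln values: [1.3376, 1.6827, 0.802, 1.7783, 1.4907, 0.8755]
phi = -(1.3376 + 1.6827 + 0.802 + 1.7783 + 1.4907 + 0.8755) = -7.9668
Step 2: Compute augmented objective.
t*f(x) = 6.48*-6.71 = -43.4808
Total = -43.4808 - 7.9668 = -51.4476


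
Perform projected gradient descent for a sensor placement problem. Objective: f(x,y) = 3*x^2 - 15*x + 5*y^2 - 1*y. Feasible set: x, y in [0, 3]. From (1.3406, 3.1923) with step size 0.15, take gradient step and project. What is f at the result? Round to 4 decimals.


Step 1: Compute gradient at (1.3406, 3.1923).
grad_x = 2*3*1.3406 - 15 = -6.9564
grad_y = 2*5*3.1923 - 1 = 30.923
Step 2: Gradient step.
x_raw = 1.3406 - 0.15*-6.9564 = 2.3841
y_raw = 3.1923 - 0.15*30.923 = -1.4462
Step 3: Project onto [0, 3].
x_proj = clip(2.3841) = 2.3841
y_proj = clip(-1.4462) = 0.0
Step 4: Evaluate f.
f(2.3841, 0.0) = -18.7097


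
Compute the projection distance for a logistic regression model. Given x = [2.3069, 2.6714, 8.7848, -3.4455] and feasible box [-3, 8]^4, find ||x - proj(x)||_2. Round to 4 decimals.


Project each component onto [-3, 8].
clip(2.3069) = 2.3069, clip(2.6714) = 2.6714, clip(8.7848) = 8.0, clip(-3.4455) = -3.0
Projection = [2.3069, 2.6714, 8.0, -3.0]
Squared diffs: [0.0, 0.0, 0.6159, 0.1985]
Distance = sqrt(0.8144) = 0.9024


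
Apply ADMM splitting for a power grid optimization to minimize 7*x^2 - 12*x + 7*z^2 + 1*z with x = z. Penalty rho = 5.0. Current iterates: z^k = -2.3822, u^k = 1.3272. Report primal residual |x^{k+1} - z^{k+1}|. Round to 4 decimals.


ADMM iteration with rho = 5.0, z^k = -2.3822, u^k = 1.3272
Step 1: x-update.
Minimize 7*x^2 - 12*x + (5.0/2)*(x + 2.3822 + 1.3272)^2
FOC: (2*7 + 5.0)*x = 12 + 5.0*(-2.3822 - 1.3272)
x^{k+1} = -0.3446
Step 2: z-update.
Minimize 7*z^2 + 1*z + (5.0/2)*(-0.3446 - z + 1.3272)^2
FOC: (2*7 + 5.0)*z = -1 + 5.0*(-0.3446 + 1.3272)
z^{k+1} = 0.206
Step 3: u-update.
u^{k+1} = 1.3272 - 0.3446 - 0.206 = 0.7767
Step 4: Primal residual = |-0.3446 - 0.206| = 0.5505


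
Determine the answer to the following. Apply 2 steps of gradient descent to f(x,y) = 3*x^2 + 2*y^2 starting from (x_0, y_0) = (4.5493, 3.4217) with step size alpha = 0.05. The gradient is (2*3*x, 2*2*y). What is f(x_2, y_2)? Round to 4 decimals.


Gradient descent on f(x,y) = 3*x^2 + 2*y^2.
Starting point: (4.5493, 3.4217), alpha = 0.05
Step 1: grad_x = 2*3*4.5493 = 27.2958, grad_y = 2*2*3.4217 = 13.6868
  x_1 = 4.5493 - 0.05*27.2958 = 3.1845
  y_1 = 3.4217 - 0.05*13.6868 = 2.7374
Step 2: grad_x = 2*3*3.1845 = 19.1071, grad_y = 2*2*2.7374 = 10.9494
  x_2 = 3.1845 - 0.05*19.1071 = 2.2292
  y_2 = 2.7374 - 0.05*10.9494 = 2.1899
f(2.2292, 2.1899) = 3*2.2292^2 + 2*2.1899^2 = 24.4986


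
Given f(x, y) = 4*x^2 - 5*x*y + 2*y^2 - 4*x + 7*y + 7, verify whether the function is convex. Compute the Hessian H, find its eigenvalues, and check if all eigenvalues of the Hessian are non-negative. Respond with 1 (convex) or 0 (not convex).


The Hessian of f(x,y) = 4*x^2 - 5*x*y + 2*y^2 - 4*x + 7*y + 7 is:
H = [[8, -5], [-5, 4]]
Trace = 8 + 4 = 12
Determinant = 8*4 - (-5)^2 = 7
Discriminant = (12)^2 - 4*7 = 116.0
Eigenvalues: lambda_1 = 0.6148, lambda_2 = 11.3852
The function is convex.

1
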